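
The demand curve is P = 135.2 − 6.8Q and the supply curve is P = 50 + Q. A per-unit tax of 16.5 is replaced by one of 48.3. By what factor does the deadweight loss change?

Competitive equilibrium: 135.2 − 6.8Q = 50 + Q → Q* = 10.9231, P* = 60.9231.
For a per-unit tax t: ΔQ = t/7.8, so DWL = ½·t·(t/7.8) = t²/15.6.
At t = 16.5: DWL = 17.452. At t = 48.3: DWL = 149.544.
Ratio = (48.3/16.5)² = 8.569.

8.569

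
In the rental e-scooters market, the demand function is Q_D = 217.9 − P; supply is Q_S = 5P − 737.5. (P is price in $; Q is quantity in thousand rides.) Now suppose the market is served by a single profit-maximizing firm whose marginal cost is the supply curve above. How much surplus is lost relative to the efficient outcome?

$426.67 thousand

In inverse form: demand P = 217.9 − Q, supply P = 147.5 + 0.2Q.
Competitive equilibrium: 217.9 − Q = 147.5 + 0.2Q → Q* = 58.6667, P* = 159.2333.
Marginal revenue: MR = 217.9 − 2Q. Set MR = MC: 217.9 − 2Q = 147.5 + 0.2Q → Q_m = 32.
Price P_m = 217.9 − 1·32 = 185.9; MC(Q_m) = 147.5 + 0.2·32 = 153.9.
Competitive Q* = 58.6667, so ΔQ = 26.6667; wedge = 185.9 − 153.9 = 32.
Deadweight loss = ½ × 26.6667 × 32 = $426.67 thousand.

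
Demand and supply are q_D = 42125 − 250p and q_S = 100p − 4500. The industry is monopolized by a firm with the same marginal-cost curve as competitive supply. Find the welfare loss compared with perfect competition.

26899.91

In inverse form: demand p = 168.5 − 0.004q, supply p = 45 + 0.01q.
Competitive equilibrium: 168.5 − 0.004q = 45 + 0.01q → q* = 8821.428571, p* = 133.214286.
Marginal revenue: MR = 168.5 − 0.008q. Set MR = MC: 168.5 − 0.008q = 45 + 0.01q → q_m = 6861.111111.
Price p_m = 168.5 − 0.004·6861.111111 = 141.055556; MC(q_m) = 45 + 0.01·6861.111111 = 113.611111.
Competitive q* = 8821.428571, so Δq = 1960.31746; wedge = 141.055556 − 113.611111 = 27.444445.
Deadweight loss = ½ × 1960.31746 × 27.444445 = 26899.91.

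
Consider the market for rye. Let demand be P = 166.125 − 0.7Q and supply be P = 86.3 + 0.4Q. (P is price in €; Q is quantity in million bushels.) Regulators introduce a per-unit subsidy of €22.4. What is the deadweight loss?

€228.07 million

Competitive equilibrium: 166.125 − 0.7Q = 86.3 + 0.4Q → Q* = 72.5682, P* = 115.3273.
The subsidy lowers effective supply by 22.4: P = 63.9 + 0.4Q.
New quantity: 166.125 − 0.7Q = 63.9 + 0.4Q → Q' = 92.9318.
Overproduction ΔQ = 92.9318 − 72.5682 = 20.3636; wedge = subsidy = 22.4.
The triangle = ½ × 20.3636 × 22.4 = €228.07 million.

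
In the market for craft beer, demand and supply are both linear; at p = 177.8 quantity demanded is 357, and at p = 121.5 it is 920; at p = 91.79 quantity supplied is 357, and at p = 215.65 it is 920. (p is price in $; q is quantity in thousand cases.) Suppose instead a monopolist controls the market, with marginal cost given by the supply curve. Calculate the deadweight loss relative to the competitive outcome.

Demand slope = (121.5 − 177.8)/(920 − 357) = −0.1, so p = 213.5 − 0.1q.
Supply slope = (215.65 − 91.79)/(920 − 357) = 0.22, so p = 13.25 + 0.22q.
Competitive equilibrium: 213.5 − 0.1q = 13.25 + 0.22q → q* = 625.78125, p* = 150.92188.
Marginal revenue: MR = 213.5 − 0.2q. Set MR = MC: 213.5 − 0.2q = 13.25 + 0.22q → q_m = 476.78571.
Price p_m = 213.5 − 0.1·476.78571 = 165.82143; MC(q_m) = 13.25 + 0.22·476.78571 = 118.14286.
Competitive q* = 625.78125, so Δq = 148.99554; wedge = 165.82143 − 118.14286 = 47.67857.
Deadweight loss = ½ × 148.99554 × 47.67857 = $3551.95 thousand.

$3551.95 thousand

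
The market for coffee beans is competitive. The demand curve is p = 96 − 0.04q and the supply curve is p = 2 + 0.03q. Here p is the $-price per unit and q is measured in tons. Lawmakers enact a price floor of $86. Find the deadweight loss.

$41801.79

Competitive equilibrium: 96 − 0.04q = 2 + 0.03q → q* = 1342.85714, p* = 42.28571.
At the floor p = 86, quantity demanded = (96 − 86)/0.04 = 250.
Sellers' marginal cost at q' = 250: 2 + 0.03·250 = 9.5.
Δq = 1342.85714 − 250 = 1092.85714; wedge = 86 − 9.5 = 76.5.
The triangle = ½ × 1092.85714 × 76.5 = $41801.79.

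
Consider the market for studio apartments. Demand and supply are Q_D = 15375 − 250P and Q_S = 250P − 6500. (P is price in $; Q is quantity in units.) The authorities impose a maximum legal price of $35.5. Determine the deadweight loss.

In inverse form: demand P = 61.5 − 0.004Q, supply P = 26 + 0.004Q.
Competitive equilibrium: 61.5 − 0.004Q = 26 + 0.004Q → Q* = 4437.5, P* = 43.75.
At the ceiling P = 35.5, quantity supplied = (35.5 − 26)/0.004 = 2375.
Willingness to pay at Q' = 2375: 61.5 − 0.004·2375 = 52.
ΔQ = 4437.5 − 2375 = 2062.5; wedge = 52 − 35.5 = 16.5.
DWL = ½ × 2062.5 × 16.5 = $17015.625.

$17015.625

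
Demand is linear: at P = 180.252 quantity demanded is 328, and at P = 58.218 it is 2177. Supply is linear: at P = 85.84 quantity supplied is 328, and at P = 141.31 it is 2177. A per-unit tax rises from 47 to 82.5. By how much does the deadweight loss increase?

Demand slope = (58.218 − 180.252)/(2177 − 328) = −0.066, so P = 201.9 − 0.066Q.
Supply slope = (141.31 − 85.84)/(2177 − 328) = 0.03, so P = 76 + 0.03Q.
Competitive equilibrium: 201.9 − 0.066Q = 76 + 0.03Q → Q* = 1311.4583, P* = 115.3438.
For a per-unit tax t: ΔQ = t/0.096, so DWL = ½·t·(t/0.096) = t²/0.192.
At t = 47: DWL = 11505.208. At t = 82.5: DWL = 35449.219.
Increase = 35449.219 − 11505.208 = 23944.01.

23944.01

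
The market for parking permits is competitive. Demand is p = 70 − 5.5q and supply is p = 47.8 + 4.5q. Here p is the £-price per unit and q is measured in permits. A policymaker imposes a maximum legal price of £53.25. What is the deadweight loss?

£5.09

Competitive equilibrium: 70 − 5.5q = 47.8 + 4.5q → q* = 2.22, p* = 57.79.
At the ceiling p = 53.25, quantity supplied = (53.25 − 47.8)/4.5 = 1.2111.
Willingness to pay at q' = 1.2111: 70 − 5.5·1.2111 = 63.339.
Δq = 2.22 − 1.2111 = 1.0089; wedge = 63.339 − 53.25 = 10.089.
The triangle = ½ × 1.0089 × 10.089 = £5.09.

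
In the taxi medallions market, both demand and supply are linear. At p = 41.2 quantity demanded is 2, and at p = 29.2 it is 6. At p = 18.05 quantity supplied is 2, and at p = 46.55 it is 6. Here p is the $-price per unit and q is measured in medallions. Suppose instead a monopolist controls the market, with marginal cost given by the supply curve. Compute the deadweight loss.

$4.86

Demand slope = (29.2 − 41.2)/(6 − 2) = −3, so p = 47.2 − 3q.
Supply slope = (46.55 − 18.05)/(6 − 2) = 7.125, so p = 3.8 + 7.125q.
Competitive equilibrium: 47.2 − 3q = 3.8 + 7.125q → q* = 4.2864, p* = 34.3407.
Marginal revenue: MR = 47.2 − 6q. Set MR = MC: 47.2 − 6q = 3.8 + 7.125q → q_m = 3.3067.
Price p_m = 47.2 − 3·3.3067 = 37.2799; MC(q_m) = 3.8 + 7.125·3.3067 = 27.3602.
Competitive q* = 4.2864, so Δq = 0.9797; wedge = 37.2799 − 27.3602 = 9.9197.
DWL = ½ × 0.9797 × 9.9197 = $4.86.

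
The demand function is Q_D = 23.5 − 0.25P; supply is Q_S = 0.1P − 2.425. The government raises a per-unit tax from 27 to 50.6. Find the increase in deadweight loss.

In inverse form: demand P = 94 − 4Q, supply P = 24.25 + 10Q.
Competitive equilibrium: 94 − 4Q = 24.25 + 10Q → Q* = 4.9821, P* = 74.0714.
For a per-unit tax t: ΔQ = t/14, so DWL = ½·t·(t/14) = t²/28.
At t = 27: DWL = 26.036. At t = 50.6: DWL = 91.441.
Increase = 91.441 − 26.036 = 65.41.

65.41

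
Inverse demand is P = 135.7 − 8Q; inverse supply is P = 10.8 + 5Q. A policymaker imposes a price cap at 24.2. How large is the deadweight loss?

Competitive equilibrium: 135.7 − 8Q = 10.8 + 5Q → Q* = 9.6077, P* = 58.8385.
At the ceiling P = 24.2, quantity supplied = (24.2 − 10.8)/5 = 2.68.
Willingness to pay at Q' = 2.68: 135.7 − 8·2.68 = 114.26.
ΔQ = 9.6077 − 2.68 = 6.9277; wedge = 114.26 − 24.2 = 90.06.
The triangle = ½ × 6.9277 × 90.06 = 311.95.

311.95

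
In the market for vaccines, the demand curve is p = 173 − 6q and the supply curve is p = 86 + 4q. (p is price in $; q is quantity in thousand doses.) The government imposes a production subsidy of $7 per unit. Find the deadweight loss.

$2.45 thousand

Competitive equilibrium: 173 − 6q = 86 + 4q → q* = 8.7, p* = 120.8.
The subsidy lowers effective supply by 7: p = 79 + 4q.
New quantity: 173 − 6q = 79 + 4q → q' = 9.4.
Overproduction Δq = 9.4 − 8.7 = 0.7; wedge = subsidy = 7.
Welfare loss = ½ × 0.7 × 7 = $2.45 thousand.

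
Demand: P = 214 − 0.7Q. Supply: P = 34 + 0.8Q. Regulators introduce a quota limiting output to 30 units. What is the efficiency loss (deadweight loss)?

Competitive equilibrium: 214 − 0.7Q = 34 + 0.8Q → Q* = 120, P* = 130.
At Q = 30: demand price = 214 − 0.7·30 = 193; supply price = 34 + 0.8·30 = 58.
ΔQ = 120 − 30 = 90; wedge = 193 − 58 = 135.
Deadweight loss = ½ × 90 × 135 = 6075.

6075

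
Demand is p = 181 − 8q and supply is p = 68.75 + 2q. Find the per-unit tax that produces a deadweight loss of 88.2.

Competitive equilibrium: 181 − 8q = 68.75 + 2q → q* = 11.225, p* = 91.2.
A tax t gives Δq = t/10 and wedge t, so DWL = t²/20.
t²/20 = 88.2 → t² = 1764 → t = 42.

42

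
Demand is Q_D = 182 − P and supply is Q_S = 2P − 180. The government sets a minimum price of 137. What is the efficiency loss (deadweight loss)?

In inverse form: demand P = 182 − Q, supply P = 90 + 0.5Q.
Competitive equilibrium: 182 − Q = 90 + 0.5Q → Q* = 61.3333, P* = 120.6667.
At the floor P = 137, quantity demanded = (182 − 137)/1 = 45.
Sellers' marginal cost at Q' = 45: 90 + 0.5·45 = 112.5.
ΔQ = 61.3333 − 45 = 16.3333; wedge = 137 − 112.5 = 24.5.
Welfare loss = ½ × 16.3333 × 24.5 = 200.08.

200.08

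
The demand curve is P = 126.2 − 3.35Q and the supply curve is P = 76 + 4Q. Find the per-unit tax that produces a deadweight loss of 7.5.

10.5

Competitive equilibrium: 126.2 − 3.35Q = 76 + 4Q → Q* = 6.8299, P* = 103.3197.
A tax t gives ΔQ = t/7.35 and wedge t, so DWL = t²/14.7.
t²/14.7 = 7.5 → t² = 110.25 → t = 10.5.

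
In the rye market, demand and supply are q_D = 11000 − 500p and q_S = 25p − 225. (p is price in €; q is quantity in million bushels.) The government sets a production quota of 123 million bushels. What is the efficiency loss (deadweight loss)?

In inverse form: demand p = 22 − 0.002q, supply p = 9 + 0.04q.
Competitive equilibrium: 22 − 0.002q = 9 + 0.04q → q* = 309.5238, p* = 21.381.
At q = 123: demand price = 22 − 0.002·123 = 21.754; supply price = 9 + 0.04·123 = 13.92.
Δq = 309.5238 − 123 = 186.5238; wedge = 21.754 − 13.92 = 7.834.
Welfare loss = ½ × 186.5238 × 7.834 = €730.61 million.

€730.61 million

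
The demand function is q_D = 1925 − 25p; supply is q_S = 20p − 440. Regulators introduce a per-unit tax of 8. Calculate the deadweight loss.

355.56

In inverse form: demand p = 77 − 0.04q, supply p = 22 + 0.05q.
Competitive equilibrium: 77 − 0.04q = 22 + 0.05q → q* = 611.1111, p* = 52.5556.
With the tax, the buyer price exceeds the seller price by 8: (77 − 0.04q) − (22 + 0.05q) = 8 → q' = 522.2222.
Δq = 611.1111 − 522.2222 = 88.8889; the wedge equals the tax, 8.
DWL = ½ × 88.8889 × 8 = 355.56.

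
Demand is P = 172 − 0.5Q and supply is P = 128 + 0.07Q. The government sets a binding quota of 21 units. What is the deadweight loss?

Competitive equilibrium: 172 − 0.5Q = 128 + 0.07Q → Q* = 77.193, P* = 133.4035.
At Q = 21: demand price = 172 − 0.5·21 = 161.5; supply price = 128 + 0.07·21 = 129.47.
ΔQ = 77.193 − 21 = 56.193; wedge = 161.5 − 129.47 = 32.03.
Welfare loss = ½ × 56.193 × 32.03 = 899.93.

899.93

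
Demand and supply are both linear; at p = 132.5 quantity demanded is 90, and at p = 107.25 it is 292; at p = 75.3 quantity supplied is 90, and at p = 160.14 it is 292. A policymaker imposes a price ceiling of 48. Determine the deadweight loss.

7871

Demand slope = (107.25 − 132.5)/(292 − 90) = −0.125, so p = 143.75 − 0.125q.
Supply slope = (160.14 − 75.3)/(292 − 90) = 0.42, so p = 37.5 + 0.42q.
Competitive equilibrium: 143.75 − 0.125q = 37.5 + 0.42q → q* = 194.9541, p* = 119.3807.
At the ceiling p = 48, quantity supplied = (48 − 37.5)/0.42 = 25.
Willingness to pay at q' = 25: 143.75 − 0.125·25 = 140.625.
Δq = 194.9541 − 25 = 169.9541; wedge = 140.625 − 48 = 92.625.
DWL = ½ × 169.9541 × 92.625 = 7871.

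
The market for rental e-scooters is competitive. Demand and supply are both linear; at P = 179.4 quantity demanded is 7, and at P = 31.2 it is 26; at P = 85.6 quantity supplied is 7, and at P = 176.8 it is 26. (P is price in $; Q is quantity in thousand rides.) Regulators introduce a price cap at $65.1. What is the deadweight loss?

$864.66 thousand

Demand slope = (31.2 − 179.4)/(26 − 7) = −7.8, so P = 234 − 7.8Q.
Supply slope = (176.8 − 85.6)/(26 − 7) = 4.8, so P = 52 + 4.8Q.
Competitive equilibrium: 234 − 7.8Q = 52 + 4.8Q → Q* = 14.44444, P* = 121.33333.
At the ceiling P = 65.1, quantity supplied = (65.1 − 52)/4.8 = 2.72917.
Willingness to pay at Q' = 2.72917: 234 − 7.8·2.72917 = 212.71247.
ΔQ = 14.44444 − 2.72917 = 11.71527; wedge = 212.71247 − 65.1 = 147.61247.
The triangle = ½ × 11.71527 × 147.61247 = $864.66 thousand.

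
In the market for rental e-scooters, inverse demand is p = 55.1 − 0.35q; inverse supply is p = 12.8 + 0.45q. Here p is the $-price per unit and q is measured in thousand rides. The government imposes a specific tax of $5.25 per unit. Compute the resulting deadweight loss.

$17.23 thousand

Competitive equilibrium: 55.1 − 0.35q = 12.8 + 0.45q → q* = 52.875, p* = 36.5938.
With the tax, the buyer price exceeds the seller price by 5.25: (55.1 − 0.35q) − (12.8 + 0.45q) = 5.25 → q' = 46.3125.
Δq = 52.875 − 46.3125 = 6.5625; the wedge equals the tax, 5.25.
Welfare loss = ½ × 6.5625 × 5.25 = $17.23 thousand.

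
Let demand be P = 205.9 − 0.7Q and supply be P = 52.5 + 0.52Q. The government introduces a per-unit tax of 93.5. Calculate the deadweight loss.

Competitive equilibrium: 205.9 − 0.7Q = 52.5 + 0.52Q → Q* = 125.7377, P* = 117.8836.
With the tax, the buyer price exceeds the seller price by 93.5: (205.9 − 0.7Q) − (52.5 + 0.52Q) = 93.5 → Q' = 49.0984.
ΔQ = 125.7377 − 49.0984 = 76.6393; the wedge equals the tax, 93.5.
Deadweight loss = ½ × 76.6393 × 93.5 = 3582.89.

3582.89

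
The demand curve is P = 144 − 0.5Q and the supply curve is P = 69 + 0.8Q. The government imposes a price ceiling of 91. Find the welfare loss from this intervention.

Competitive equilibrium: 144 − 0.5Q = 69 + 0.8Q → Q* = 57.6923, P* = 115.1538.
At the ceiling P = 91, quantity supplied = (91 − 69)/0.8 = 27.5.
Willingness to pay at Q' = 27.5: 144 − 0.5·27.5 = 130.25.
ΔQ = 57.6923 − 27.5 = 30.1923; wedge = 130.25 − 91 = 39.25.
Welfare loss = ½ × 30.1923 × 39.25 = 592.52.

592.52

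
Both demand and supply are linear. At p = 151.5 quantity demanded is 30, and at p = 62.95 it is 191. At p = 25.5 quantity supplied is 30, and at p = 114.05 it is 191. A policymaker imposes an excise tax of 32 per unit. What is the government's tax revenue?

Demand slope = (62.95 − 151.5)/(191 − 30) = −0.55, so p = 168 − 0.55q.
Supply slope = (114.05 − 25.5)/(191 − 30) = 0.55, so p = 9 + 0.55q.
Competitive equilibrium: 168 − 0.55q = 9 + 0.55q → q* = 144.54545, p* = 88.5.
With the tax, the buyer price exceeds the seller price by 32: (168 − 0.55q) − (9 + 0.55q) = 32 → q' = 115.45455.
Tax revenue = 32 × 115.45455 = 3694.55.

3694.55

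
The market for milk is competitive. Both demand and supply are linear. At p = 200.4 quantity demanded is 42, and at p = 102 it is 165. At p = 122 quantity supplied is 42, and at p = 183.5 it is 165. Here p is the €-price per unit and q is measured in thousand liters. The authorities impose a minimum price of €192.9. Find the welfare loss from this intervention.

€1686.19 thousand

Demand slope = (102 − 200.4)/(165 − 42) = −0.8, so p = 234 − 0.8q.
Supply slope = (183.5 − 122)/(165 − 42) = 0.5, so p = 101 + 0.5q.
Competitive equilibrium: 234 − 0.8q = 101 + 0.5q → q* = 102.3077, p* = 152.1538.
At the floor p = 192.9, quantity demanded = (234 − 192.9)/0.8 = 51.375.
Sellers' marginal cost at q' = 51.375: 101 + 0.5·51.375 = 126.6875.
Δq = 102.3077 − 51.375 = 50.9327; wedge = 192.9 − 126.6875 = 66.2125.
DWL = ½ × 50.9327 × 66.2125 = €1686.19 thousand.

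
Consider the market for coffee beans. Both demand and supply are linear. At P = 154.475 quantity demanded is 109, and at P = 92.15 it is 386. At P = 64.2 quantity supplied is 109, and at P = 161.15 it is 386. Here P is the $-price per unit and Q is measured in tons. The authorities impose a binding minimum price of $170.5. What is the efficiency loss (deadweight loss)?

Demand slope = (92.15 − 154.475)/(386 − 109) = −0.225, so P = 179 − 0.225Q.
Supply slope = (161.15 − 64.2)/(386 − 109) = 0.35, so P = 26.05 + 0.35Q.
Competitive equilibrium: 179 − 0.225Q = 26.05 + 0.35Q → Q* = 266, P* = 119.15.
At the floor P = 170.5, quantity demanded = (179 − 170.5)/0.225 = 37.7778.
Sellers' marginal cost at Q' = 37.7778: 26.05 + 0.35·37.7778 = 39.2722.
ΔQ = 266 − 37.7778 = 228.2222; wedge = 170.5 − 39.2722 = 131.2278.
DWL = ½ × 228.2222 × 131.2278 = $14974.55.

$14974.55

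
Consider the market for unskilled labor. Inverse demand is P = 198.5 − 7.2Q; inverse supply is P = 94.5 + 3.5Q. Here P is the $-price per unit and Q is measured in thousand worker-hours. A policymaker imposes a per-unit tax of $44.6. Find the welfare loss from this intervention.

$92.95 thousand

Competitive equilibrium: 198.5 − 7.2Q = 94.5 + 3.5Q → Q* = 9.7196, P* = 128.5187.
With the tax, the buyer price exceeds the seller price by 44.6: (198.5 − 7.2Q) − (94.5 + 3.5Q) = 44.6 → Q' = 5.5514.
ΔQ = 9.7196 − 5.5514 = 4.1682; the wedge equals the tax, 44.6.
The triangle = ½ × 4.1682 × 44.6 = $92.95 thousand.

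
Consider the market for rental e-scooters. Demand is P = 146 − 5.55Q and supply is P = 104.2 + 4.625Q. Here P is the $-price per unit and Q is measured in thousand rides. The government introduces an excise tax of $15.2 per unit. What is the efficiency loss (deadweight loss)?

Competitive equilibrium: 146 − 5.55Q = 104.2 + 4.625Q → Q* = 4.1081, P* = 123.2.
With the tax, the buyer price exceeds the seller price by 15.2: (146 − 5.55Q) − (104.2 + 4.625Q) = 15.2 → Q' = 2.6143.
ΔQ = 4.1081 − 2.6143 = 1.4938; the wedge equals the tax, 15.2.
Deadweight loss = ½ × 1.4938 × 15.2 = $11.35 thousand.

$11.35 thousand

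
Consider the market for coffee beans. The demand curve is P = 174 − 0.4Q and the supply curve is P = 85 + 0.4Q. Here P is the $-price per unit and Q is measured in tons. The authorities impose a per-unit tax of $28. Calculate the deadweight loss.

Competitive equilibrium: 174 − 0.4Q = 85 + 0.4Q → Q* = 111.25, P* = 129.5.
With the tax, the buyer price exceeds the seller price by 28: (174 − 0.4Q) − (85 + 0.4Q) = 28 → Q' = 76.25.
ΔQ = 111.25 − 76.25 = 35; the wedge equals the tax, 28.
The triangle = ½ × 35 × 28 = $490.

$490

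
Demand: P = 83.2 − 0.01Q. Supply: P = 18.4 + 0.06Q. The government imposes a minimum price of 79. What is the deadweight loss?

Competitive equilibrium: 83.2 − 0.01Q = 18.4 + 0.06Q → Q* = 925.7143, P* = 73.9429.
At the floor P = 79, quantity demanded = (83.2 − 79)/0.01 = 420.
Sellers' marginal cost at Q' = 420: 18.4 + 0.06·420 = 43.6.
ΔQ = 925.7143 − 420 = 505.7143; wedge = 79 − 43.6 = 35.4.
The triangle = ½ × 505.7143 × 35.4 = 8951.14.

8951.14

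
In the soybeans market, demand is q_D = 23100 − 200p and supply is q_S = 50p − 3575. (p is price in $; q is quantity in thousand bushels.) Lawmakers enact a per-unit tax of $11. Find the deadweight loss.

In inverse form: demand p = 115.5 − 0.005q, supply p = 71.5 + 0.02q.
Competitive equilibrium: 115.5 − 0.005q = 71.5 + 0.02q → q* = 1760, p* = 106.7.
With the tax, the buyer price exceeds the seller price by 11: (115.5 − 0.005q) − (71.5 + 0.02q) = 11 → q' = 1320.
Δq = 1760 − 1320 = 440; the wedge equals the tax, 11.
The triangle = ½ × 440 × 11 = $2420 thousand.

$2420 thousand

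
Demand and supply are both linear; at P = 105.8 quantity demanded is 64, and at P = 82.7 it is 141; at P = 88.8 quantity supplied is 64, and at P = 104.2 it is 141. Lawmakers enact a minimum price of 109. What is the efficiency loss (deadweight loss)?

498.78

Demand slope = (82.7 − 105.8)/(141 − 64) = −0.3, so P = 125 − 0.3Q.
Supply slope = (104.2 − 88.8)/(141 − 64) = 0.2, so P = 76 + 0.2Q.
Competitive equilibrium: 125 − 0.3Q = 76 + 0.2Q → Q* = 98, P* = 95.6.
At the floor P = 109, quantity demanded = (125 − 109)/0.3 = 53.3333.
Sellers' marginal cost at Q' = 53.3333: 76 + 0.2·53.3333 = 86.6667.
ΔQ = 98 − 53.3333 = 44.6667; wedge = 109 − 86.6667 = 22.3333.
Deadweight loss = ½ × 44.6667 × 22.3333 = 498.78.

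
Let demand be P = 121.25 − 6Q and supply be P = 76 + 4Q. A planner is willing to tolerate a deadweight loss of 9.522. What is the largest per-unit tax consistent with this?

Competitive equilibrium: 121.25 − 6Q = 76 + 4Q → Q* = 4.525, P* = 94.1.
A tax t gives ΔQ = t/10 and wedge t, so DWL = t²/20.
t²/20 = 9.522 → t² = 190.44 → t = 13.8.

13.8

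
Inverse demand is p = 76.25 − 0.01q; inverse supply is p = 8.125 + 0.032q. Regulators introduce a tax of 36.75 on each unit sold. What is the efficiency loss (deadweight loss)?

Competitive equilibrium: 76.25 − 0.01q = 8.125 + 0.032q → q* = 1622.0238, p* = 60.0298.
With the tax, the buyer price exceeds the seller price by 36.75: (76.25 − 0.01q) − (8.125 + 0.032q) = 36.75 → q' = 747.0238.
Δq = 1622.0238 − 747.0238 = 875; the wedge equals the tax, 36.75.
DWL = ½ × 875 × 36.75 = 16078.125.

16078.125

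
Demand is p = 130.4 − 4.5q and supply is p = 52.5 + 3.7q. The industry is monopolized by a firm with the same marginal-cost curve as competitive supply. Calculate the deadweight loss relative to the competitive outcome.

Competitive equilibrium: 130.4 − 4.5q = 52.5 + 3.7q → q* = 9.5, p* = 87.65.
Marginal revenue: MR = 130.4 − 9q. Set MR = MC: 130.4 − 9q = 52.5 + 3.7q → q_m = 6.1339.
Price p_m = 130.4 − 4.5·6.1339 = 102.7975; MC(q_m) = 52.5 + 3.7·6.1339 = 75.1954.
Competitive q* = 9.5, so Δq = 3.3661; wedge = 102.7975 − 75.1954 = 27.6021.
Welfare loss = ½ × 3.3661 × 27.6021 = 46.46.

46.46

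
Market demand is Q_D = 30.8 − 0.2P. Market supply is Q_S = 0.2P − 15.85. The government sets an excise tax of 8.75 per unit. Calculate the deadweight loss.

In inverse form: demand P = 154 − 5Q, supply P = 79.25 + 5Q.
Competitive equilibrium: 154 − 5Q = 79.25 + 5Q → Q* = 7.475, P* = 116.625.
With the tax, the buyer price exceeds the seller price by 8.75: (154 − 5Q) − (79.25 + 5Q) = 8.75 → Q' = 6.6.
ΔQ = 7.475 − 6.6 = 0.875; the wedge equals the tax, 8.75.
Deadweight loss = ½ × 0.875 × 8.75 = 3.83.

3.83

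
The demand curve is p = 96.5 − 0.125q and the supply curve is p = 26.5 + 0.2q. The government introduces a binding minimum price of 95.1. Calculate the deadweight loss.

Competitive equilibrium: 96.5 − 0.125q = 26.5 + 0.2q → q* = 215.3846, p* = 69.5769.
At the floor p = 95.1, quantity demanded = (96.5 − 95.1)/0.125 = 11.2.
Sellers' marginal cost at q' = 11.2: 26.5 + 0.2·11.2 = 28.74.
Δq = 215.3846 − 11.2 = 204.1846; wedge = 95.1 − 28.74 = 66.36.
DWL = ½ × 204.1846 × 66.36 = 6774.85.

6774.85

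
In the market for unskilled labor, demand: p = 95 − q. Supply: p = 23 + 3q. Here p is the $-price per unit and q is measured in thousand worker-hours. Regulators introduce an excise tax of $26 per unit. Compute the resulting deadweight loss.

Competitive equilibrium: 95 − q = 23 + 3q → q* = 18, p* = 77.
With the tax, the buyer price exceeds the seller price by 26: (95 − q) − (23 + 3q) = 26 → q' = 11.5.
Δq = 18 − 11.5 = 6.5; the wedge equals the tax, 26.
Deadweight loss = ½ × 6.5 × 26 = $84.50 thousand.

$84.50 thousand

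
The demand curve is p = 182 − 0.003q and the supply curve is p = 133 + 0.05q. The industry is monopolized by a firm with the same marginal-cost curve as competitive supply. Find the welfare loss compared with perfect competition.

Competitive equilibrium: 182 − 0.003q = 133 + 0.05q → q* = 924.5283, p* = 179.2264.
Marginal revenue: MR = 182 − 0.006q. Set MR = MC: 182 − 0.006q = 133 + 0.05q → q_m = 875.
Price p_m = 182 − 0.003·875 = 179.375; MC(q_m) = 133 + 0.05·875 = 176.75.
Competitive q* = 924.5283, so Δq = 49.5283; wedge = 179.375 − 176.75 = 2.625.
The triangle = ½ × 49.5283 × 2.625 = 65.01.

65.01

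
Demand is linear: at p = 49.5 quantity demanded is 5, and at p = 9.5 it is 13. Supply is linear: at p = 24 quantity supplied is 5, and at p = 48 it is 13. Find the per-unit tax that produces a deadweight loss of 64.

Demand slope = (9.5 − 49.5)/(13 − 5) = −5, so p = 74.5 − 5q.
Supply slope = (48 − 24)/(13 − 5) = 3, so p = 9 + 3q.
Competitive equilibrium: 74.5 − 5q = 9 + 3q → q* = 8.1875, p* = 33.5625.
A tax t gives Δq = t/8 and wedge t, so DWL = t²/16.
t²/16 = 64 → t² = 1024 → t = 32.

32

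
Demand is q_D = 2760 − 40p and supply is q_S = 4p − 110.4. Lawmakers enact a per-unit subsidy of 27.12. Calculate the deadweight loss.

In inverse form: demand p = 69 − 0.025q, supply p = 27.6 + 0.25q.
Competitive equilibrium: 69 − 0.025q = 27.6 + 0.25q → q* = 150.5455, p* = 65.2364.
The subsidy lowers effective supply by 27.12: p = 0.48 + 0.25q.
New quantity: 69 − 0.025q = 0.48 + 0.25q → q' = 249.1636.
Overproduction Δq = 249.1636 − 150.5455 = 98.6181; wedge = subsidy = 27.12.
DWL = ½ × 98.6181 × 27.12 = 1337.26.

1337.26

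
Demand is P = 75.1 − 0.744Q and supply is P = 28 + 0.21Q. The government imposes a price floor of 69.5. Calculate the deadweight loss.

835.20

Competitive equilibrium: 75.1 − 0.744Q = 28 + 0.21Q → Q* = 49.3711, P* = 38.3679.
At the floor P = 69.5, quantity demanded = (75.1 − 69.5)/0.744 = 7.5269.
Sellers' marginal cost at Q' = 7.5269: 28 + 0.21·7.5269 = 29.5806.
ΔQ = 49.3711 − 7.5269 = 41.8442; wedge = 69.5 − 29.5806 = 39.9194.
Deadweight loss = ½ × 41.8442 × 39.9194 = 835.20.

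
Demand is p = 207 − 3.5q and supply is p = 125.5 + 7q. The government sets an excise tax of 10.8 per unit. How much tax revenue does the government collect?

72.72

Competitive equilibrium: 207 − 3.5q = 125.5 + 7q → q* = 7.7619, p* = 179.8333.
With the tax, the buyer price exceeds the seller price by 10.8: (207 − 3.5q) − (125.5 + 7q) = 10.8 → q' = 6.7333.
Tax revenue = 10.8 × 6.7333 = 72.72.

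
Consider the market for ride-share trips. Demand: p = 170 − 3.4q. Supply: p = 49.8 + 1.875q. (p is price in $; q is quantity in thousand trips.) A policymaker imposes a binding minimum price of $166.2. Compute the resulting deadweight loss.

Competitive equilibrium: 170 − 3.4q = 49.8 + 1.875q → q* = 22.7867, p* = 92.5251.
At the floor p = 166.2, quantity demanded = (170 − 166.2)/3.4 = 1.1176.
Sellers' marginal cost at q' = 1.1176: 49.8 + 1.875·1.1176 = 51.8955.
Δq = 22.7867 − 1.1176 = 21.6691; wedge = 166.2 − 51.8955 = 114.3045.
Deadweight loss = ½ × 21.6691 × 114.3045 = $1238.44 thousand.

$1238.44 thousand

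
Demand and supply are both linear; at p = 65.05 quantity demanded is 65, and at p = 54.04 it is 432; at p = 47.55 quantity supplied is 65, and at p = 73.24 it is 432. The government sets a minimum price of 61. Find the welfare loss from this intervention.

Demand slope = (54.04 − 65.05)/(432 − 65) = −0.03, so p = 67 − 0.03q.
Supply slope = (73.24 − 47.55)/(432 − 65) = 0.07, so p = 43 + 0.07q.
Competitive equilibrium: 67 − 0.03q = 43 + 0.07q → q* = 240, p* = 59.8.
At the floor p = 61, quantity demanded = (67 − 61)/0.03 = 200.
Sellers' marginal cost at q' = 200: 43 + 0.07·200 = 57.
Δq = 240 − 200 = 40; wedge = 61 − 57 = 4.
DWL = ½ × 40 × 4 = 80.

80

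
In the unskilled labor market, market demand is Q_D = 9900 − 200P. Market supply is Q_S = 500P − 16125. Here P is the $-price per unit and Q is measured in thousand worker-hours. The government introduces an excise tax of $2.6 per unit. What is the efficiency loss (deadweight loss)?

$482.86 thousand

In inverse form: demand P = 49.5 − 0.005Q, supply P = 32.25 + 0.002Q.
Competitive equilibrium: 49.5 − 0.005Q = 32.25 + 0.002Q → Q* = 2464.2857, P* = 37.1786.
With the tax, the buyer price exceeds the seller price by 2.6: (49.5 − 0.005Q) − (32.25 + 0.002Q) = 2.6 → Q' = 2092.8571.
ΔQ = 2464.2857 − 2092.8571 = 371.4286; the wedge equals the tax, 2.6.
DWL = ½ × 371.4286 × 2.6 = $482.86 thousand.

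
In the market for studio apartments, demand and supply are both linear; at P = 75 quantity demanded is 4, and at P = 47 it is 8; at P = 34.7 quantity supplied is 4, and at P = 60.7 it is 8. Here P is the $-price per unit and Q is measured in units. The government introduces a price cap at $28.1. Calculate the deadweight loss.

$108.03

Demand slope = (47 − 75)/(8 − 4) = −7, so P = 103 − 7Q.
Supply slope = (60.7 − 34.7)/(8 − 4) = 6.5, so P = 8.7 + 6.5Q.
Competitive equilibrium: 103 − 7Q = 8.7 + 6.5Q → Q* = 6.9852, P* = 54.1037.
At the ceiling P = 28.1, quantity supplied = (28.1 − 8.7)/6.5 = 2.9846.
Willingness to pay at Q' = 2.9846: 103 − 7·2.9846 = 82.1078.
ΔQ = 6.9852 − 2.9846 = 4.0006; wedge = 82.1078 − 28.1 = 54.0078.
Welfare loss = ½ × 4.0006 × 54.0078 = $108.03.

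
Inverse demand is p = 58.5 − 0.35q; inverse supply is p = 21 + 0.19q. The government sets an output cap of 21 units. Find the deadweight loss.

Competitive equilibrium: 58.5 − 0.35q = 21 + 0.19q → q* = 69.4444, p* = 34.1944.
At q = 21: demand price = 58.5 − 0.35·21 = 51.15; supply price = 21 + 0.19·21 = 24.99.
Δq = 69.4444 − 21 = 48.4444; wedge = 51.15 − 24.99 = 26.16.
The triangle = ½ × 48.4444 × 26.16 = 633.65.

633.65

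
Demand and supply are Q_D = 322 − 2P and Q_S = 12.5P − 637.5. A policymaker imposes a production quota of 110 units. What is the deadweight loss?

In inverse form: demand P = 161 − 0.5Q, supply P = 51 + 0.08Q.
Competitive equilibrium: 161 − 0.5Q = 51 + 0.08Q → Q* = 189.65517, P* = 66.17241.
At Q = 110: demand price = 161 − 0.5·110 = 106; supply price = 51 + 0.08·110 = 59.8.
ΔQ = 189.65517 − 110 = 79.65517; wedge = 106 − 59.8 = 46.2.
DWL = ½ × 79.65517 × 46.2 = 1840.03.

1840.03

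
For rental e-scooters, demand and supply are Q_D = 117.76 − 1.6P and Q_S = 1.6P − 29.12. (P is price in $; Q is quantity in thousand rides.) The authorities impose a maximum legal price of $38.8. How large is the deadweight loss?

$80.656 thousand

In inverse form: demand P = 73.6 − 0.625Q, supply P = 18.2 + 0.625Q.
Competitive equilibrium: 73.6 − 0.625Q = 18.2 + 0.625Q → Q* = 44.32, P* = 45.9.
At the ceiling P = 38.8, quantity supplied = (38.8 − 18.2)/0.625 = 32.96.
Willingness to pay at Q' = 32.96: 73.6 − 0.625·32.96 = 53.
ΔQ = 44.32 − 32.96 = 11.36; wedge = 53 − 38.8 = 14.2.
DWL = ½ × 11.36 × 14.2 = $80.656 thousand.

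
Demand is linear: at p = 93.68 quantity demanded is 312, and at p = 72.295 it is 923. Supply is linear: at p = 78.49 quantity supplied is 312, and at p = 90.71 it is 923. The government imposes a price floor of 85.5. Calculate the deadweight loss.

Demand slope = (72.295 − 93.68)/(923 − 312) = −0.035, so p = 104.6 − 0.035q.
Supply slope = (90.71 − 78.49)/(923 − 312) = 0.02, so p = 72.25 + 0.02q.
Competitive equilibrium: 104.6 − 0.035q = 72.25 + 0.02q → q* = 588.1818, p* = 84.0136.
At the floor p = 85.5, quantity demanded = (104.6 − 85.5)/0.035 = 545.7143.
Sellers' marginal cost at q' = 545.7143: 72.25 + 0.02·545.7143 = 83.1643.
Δq = 588.1818 − 545.7143 = 42.4675; wedge = 85.5 − 83.1643 = 2.3357.
DWL = ½ × 42.4675 × 2.3357 = 49.60.

49.60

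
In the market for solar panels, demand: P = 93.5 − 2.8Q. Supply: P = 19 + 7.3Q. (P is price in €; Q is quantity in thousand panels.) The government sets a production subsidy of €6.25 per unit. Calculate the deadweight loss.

€1.93 thousand

Competitive equilibrium: 93.5 − 2.8Q = 19 + 7.3Q → Q* = 7.3762, P* = 72.8465.
The subsidy lowers effective supply by 6.25: P = 12.75 + 7.3Q.
New quantity: 93.5 − 2.8Q = 12.75 + 7.3Q → Q' = 7.995.
Overproduction ΔQ = 7.995 − 7.3762 = 0.6188; wedge = subsidy = 6.25.
Welfare loss = ½ × 0.6188 × 6.25 = €1.93 thousand.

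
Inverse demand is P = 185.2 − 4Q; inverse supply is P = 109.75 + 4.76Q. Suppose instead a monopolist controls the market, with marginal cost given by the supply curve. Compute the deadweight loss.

Competitive equilibrium: 185.2 − 4Q = 109.75 + 4.76Q → Q* = 8.613, P* = 150.7479.
Marginal revenue: MR = 185.2 − 8Q. Set MR = MC: 185.2 − 8Q = 109.75 + 4.76Q → Q_m = 5.913.
Price P_m = 185.2 − 4·5.913 = 161.548; MC(Q_m) = 109.75 + 4.76·5.913 = 137.8959.
Competitive Q* = 8.613, so ΔQ = 2.7; wedge = 161.548 − 137.8959 = 23.6521.
Welfare loss = ½ × 2.7 × 23.6521 = 31.93.

31.93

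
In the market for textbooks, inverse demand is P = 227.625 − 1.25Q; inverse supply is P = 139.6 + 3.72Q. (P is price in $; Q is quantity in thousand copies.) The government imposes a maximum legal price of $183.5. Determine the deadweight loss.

Competitive equilibrium: 227.625 − 1.25Q = 139.6 + 3.72Q → Q* = 17.7113, P* = 205.4859.
At the ceiling P = 183.5, quantity supplied = (183.5 − 139.6)/3.72 = 11.8011.
Willingness to pay at Q' = 11.8011: 227.625 − 1.25·11.8011 = 212.8736.
ΔQ = 17.7113 − 11.8011 = 5.9102; wedge = 212.8736 − 183.5 = 29.3736.
DWL = ½ × 5.9102 × 29.3736 = $86.80 thousand.

$86.80 thousand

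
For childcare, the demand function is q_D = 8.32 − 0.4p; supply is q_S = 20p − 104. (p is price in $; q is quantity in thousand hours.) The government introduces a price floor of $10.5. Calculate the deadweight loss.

In inverse form: demand p = 20.8 − 2.5q, supply p = 5.2 + 0.05q.
Competitive equilibrium: 20.8 − 2.5q = 5.2 + 0.05q → q* = 6.1176, p* = 5.5059.
At the floor p = 10.5, quantity demanded = (20.8 − 10.5)/2.5 = 4.12.
Sellers' marginal cost at q' = 4.12: 5.2 + 0.05·4.12 = 5.406.
Δq = 6.1176 − 4.12 = 1.9976; wedge = 10.5 − 5.406 = 5.094.
DWL = ½ × 1.9976 × 5.094 = $5.09 thousand.

$5.09 thousand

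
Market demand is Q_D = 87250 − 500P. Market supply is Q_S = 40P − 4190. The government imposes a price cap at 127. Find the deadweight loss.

In inverse form: demand P = 174.5 − 0.002Q, supply P = 104.75 + 0.025Q.
Competitive equilibrium: 174.5 − 0.002Q = 104.75 + 0.025Q → Q* = 2583.3333, P* = 169.3333.
At the ceiling P = 127, quantity supplied = (127 − 104.75)/0.025 = 890.
Willingness to pay at Q' = 890: 174.5 − 0.002·890 = 172.72.
ΔQ = 2583.3333 − 890 = 1693.3333; wedge = 172.72 − 127 = 45.72.
Welfare loss = ½ × 1693.3333 × 45.72 = 38709.60.

38709.60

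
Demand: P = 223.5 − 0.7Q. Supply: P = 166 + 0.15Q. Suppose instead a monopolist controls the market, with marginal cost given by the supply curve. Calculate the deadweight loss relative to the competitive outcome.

Competitive equilibrium: 223.5 − 0.7Q = 166 + 0.15Q → Q* = 67.6471, P* = 176.1471.
Marginal revenue: MR = 223.5 − 1.4Q. Set MR = MC: 223.5 − 1.4Q = 166 + 0.15Q → Q_m = 37.0968.
Price P_m = 223.5 − 0.7·37.0968 = 197.5322; MC(Q_m) = 166 + 0.15·37.0968 = 171.5645.
Competitive Q* = 67.6471, so ΔQ = 30.5503; wedge = 197.5322 − 171.5645 = 25.9677.
Welfare loss = ½ × 30.5503 × 25.9677 = 396.66.

396.66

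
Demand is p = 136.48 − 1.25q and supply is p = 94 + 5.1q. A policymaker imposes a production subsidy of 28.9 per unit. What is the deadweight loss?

65.76

Competitive equilibrium: 136.48 − 1.25q = 94 + 5.1q → q* = 6.6898, p* = 128.1178.
The subsidy lowers effective supply by 28.9: p = 65.1 + 5.1q.
New quantity: 136.48 − 1.25q = 65.1 + 5.1q → q' = 11.2409.
Overproduction Δq = 11.2409 − 6.6898 = 4.5511; wedge = subsidy = 28.9.
Welfare loss = ½ × 4.5511 × 28.9 = 65.76.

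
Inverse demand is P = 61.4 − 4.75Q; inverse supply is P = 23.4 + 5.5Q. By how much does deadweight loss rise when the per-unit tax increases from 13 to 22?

15.37

Competitive equilibrium: 61.4 − 4.75Q = 23.4 + 5.5Q → Q* = 3.7073, P* = 43.7902.
For a per-unit tax t: ΔQ = t/10.25, so DWL = ½·t·(t/10.25) = t²/20.5.
At t = 13: DWL = 8.244. At t = 22: DWL = 23.61.
Increase = 23.61 − 8.244 = 15.37.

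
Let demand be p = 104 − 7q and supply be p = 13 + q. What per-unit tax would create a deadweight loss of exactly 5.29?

Competitive equilibrium: 104 − 7q = 13 + q → q* = 11.375, p* = 24.375.
A tax t gives Δq = t/8 and wedge t, so DWL = t²/16.
t²/16 = 5.29 → t² = 84.64 → t = 9.2.

9.2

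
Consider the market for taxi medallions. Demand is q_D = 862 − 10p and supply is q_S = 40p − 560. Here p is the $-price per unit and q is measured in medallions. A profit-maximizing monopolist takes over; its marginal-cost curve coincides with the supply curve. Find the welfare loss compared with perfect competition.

In inverse form: demand p = 86.2 − 0.1q, supply p = 14 + 0.025q.
Competitive equilibrium: 86.2 − 0.1q = 14 + 0.025q → q* = 577.6, p* = 28.44.
Marginal revenue: MR = 86.2 − 0.2q. Set MR = MC: 86.2 − 0.2q = 14 + 0.025q → q_m = 320.8889.
Price p_m = 86.2 − 0.1·320.8889 = 54.1111; MC(q_m) = 14 + 0.025·320.8889 = 22.0222.
Competitive q* = 577.6, so Δq = 256.7111; wedge = 54.1111 − 22.0222 = 32.0889.
The triangle = ½ × 256.7111 × 32.0889 = $4118.79.

$4118.79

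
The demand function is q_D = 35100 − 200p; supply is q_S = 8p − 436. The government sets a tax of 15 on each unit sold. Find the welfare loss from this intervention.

In inverse form: demand p = 175.5 − 0.005q, supply p = 54.5 + 0.125q.
Competitive equilibrium: 175.5 − 0.005q = 54.5 + 0.125q → q* = 930.7692, p* = 170.8462.
With the tax, the buyer price exceeds the seller price by 15: (175.5 − 0.005q) − (54.5 + 0.125q) = 15 → q' = 815.3846.
Δq = 930.7692 − 815.3846 = 115.3846; the wedge equals the tax, 15.
DWL = ½ × 115.3846 × 15 = 865.38.

865.38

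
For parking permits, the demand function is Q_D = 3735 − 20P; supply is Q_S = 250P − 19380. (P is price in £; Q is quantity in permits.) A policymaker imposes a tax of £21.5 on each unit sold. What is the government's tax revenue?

£34929.54

In inverse form: demand P = 186.75 − 0.05Q, supply P = 77.52 + 0.004Q.
Competitive equilibrium: 186.75 − 0.05Q = 77.52 + 0.004Q → Q* = 2022.7778, P* = 85.6111.
With the tax, the buyer price exceeds the seller price by 21.5: (186.75 − 0.05Q) − (77.52 + 0.004Q) = 21.5 → Q' = 1624.6296.
Tax revenue = 21.5 × 1624.6296 = £34929.54.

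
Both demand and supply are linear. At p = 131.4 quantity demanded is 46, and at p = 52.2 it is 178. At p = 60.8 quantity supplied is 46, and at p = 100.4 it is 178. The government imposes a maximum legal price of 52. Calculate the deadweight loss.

Demand slope = (52.2 − 131.4)/(178 − 46) = −0.6, so p = 159 − 0.6q.
Supply slope = (100.4 − 60.8)/(178 − 46) = 0.3, so p = 47 + 0.3q.
Competitive equilibrium: 159 − 0.6q = 47 + 0.3q → q* = 124.4444, p* = 84.3333.
At the ceiling p = 52, quantity supplied = (52 − 47)/0.3 = 16.6667.
Willingness to pay at q' = 16.6667: 159 − 0.6·16.6667 = 149.
Δq = 124.4444 − 16.6667 = 107.7777; wedge = 149 − 52 = 97.
Welfare loss = ½ × 107.7777 × 97 = 5227.22.

5227.22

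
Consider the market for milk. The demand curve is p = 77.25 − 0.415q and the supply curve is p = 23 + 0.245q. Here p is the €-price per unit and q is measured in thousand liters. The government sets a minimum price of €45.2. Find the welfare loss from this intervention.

Competitive equilibrium: 77.25 − 0.415q = 23 + 0.245q → q* = 82.197, p* = 43.1383.
At the floor p = 45.2, quantity demanded = (77.25 − 45.2)/0.415 = 77.2289.
Sellers' marginal cost at q' = 77.2289: 23 + 0.245·77.2289 = 41.9211.
Δq = 82.197 − 77.2289 = 4.9681; wedge = 45.2 − 41.9211 = 3.2789.
DWL = ½ × 4.9681 × 3.2789 = €8.14 thousand.

€8.14 thousand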